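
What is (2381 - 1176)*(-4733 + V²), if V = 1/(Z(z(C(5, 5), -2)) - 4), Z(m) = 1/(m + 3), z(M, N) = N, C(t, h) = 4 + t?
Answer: -51328180/9 ≈ -5.7031e+6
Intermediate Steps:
Z(m) = 1/(3 + m)
V = -⅓ (V = 1/(1/(3 - 2) - 4) = 1/(1/1 - 4) = 1/(1 - 4) = 1/(-3) = -⅓ ≈ -0.33333)
(2381 - 1176)*(-4733 + V²) = (2381 - 1176)*(-4733 + (-⅓)²) = 1205*(-4733 + ⅑) = 1205*(-42596/9) = -51328180/9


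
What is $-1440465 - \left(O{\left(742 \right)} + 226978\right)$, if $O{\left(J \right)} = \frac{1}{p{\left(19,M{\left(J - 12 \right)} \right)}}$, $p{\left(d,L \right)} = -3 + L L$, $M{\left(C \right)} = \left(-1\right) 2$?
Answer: $-1667444$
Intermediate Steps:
$M{\left(C \right)} = -2$
$p{\left(d,L \right)} = -3 + L^{2}$
$O{\left(J \right)} = 1$ ($O{\left(J \right)} = \frac{1}{-3 + \left(-2\right)^{2}} = \frac{1}{-3 + 4} = 1^{-1} = 1$)
$-1440465 - \left(O{\left(742 \right)} + 226978\right) = -1440465 - \left(1 + 226978\right) = -1440465 - 226979 = -1667444$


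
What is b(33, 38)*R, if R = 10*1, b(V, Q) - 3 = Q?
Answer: 410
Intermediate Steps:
b(V, Q) = 3 + Q
R = 10
b(33, 38)*R = (3 + 38)*10 = 41*10 = 410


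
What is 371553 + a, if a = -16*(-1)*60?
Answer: 372513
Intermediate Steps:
a = 960 (a = 16*60 = 960)
371553 + a = 371553 + 960 = 372513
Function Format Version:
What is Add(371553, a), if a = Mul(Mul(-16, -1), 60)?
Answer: 372513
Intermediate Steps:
a = 960 (a = Mul(16, 60) = 960)
Add(371553, a) = Add(371553, 960) = 372513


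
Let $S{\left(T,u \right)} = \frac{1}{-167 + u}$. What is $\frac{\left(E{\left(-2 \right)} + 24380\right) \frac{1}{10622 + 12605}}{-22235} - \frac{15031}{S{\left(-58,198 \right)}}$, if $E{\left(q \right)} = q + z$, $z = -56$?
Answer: $- \frac{240646651152867}{516452345} \approx -4.6596 \cdot 10^{5}$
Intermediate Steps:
$E{\left(q \right)} = -56 + q$ ($E{\left(q \right)} = q - 56 = -56 + q$)
$\frac{\left(E{\left(-2 \right)} + 24380\right) \frac{1}{10622 + 12605}}{-22235} - \frac{15031}{S{\left(-58,198 \right)}} = \frac{\left(\left(-56 - 2\right) + 24380\right) \frac{1}{10622 + 12605}}{-22235} - \frac{15031}{\frac{1}{-167 + 198}} = \frac{-58 + 24380}{23227} \left(- \frac{1}{22235}\right) - \frac{15031}{\frac{1}{31}} = 24322 \cdot \frac{1}{23227} \left(- \frac{1}{22235}\right) - 15031 \frac{1}{\frac{1}{31}} = \frac{24322}{23227} \left(- \frac{1}{22235}\right) - 465961 = - \frac{24322}{516452345} - 465961 = - \frac{240646651152867}{516452345}$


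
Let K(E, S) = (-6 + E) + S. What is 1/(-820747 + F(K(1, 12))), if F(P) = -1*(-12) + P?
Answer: -1/820728 ≈ -1.2184e-6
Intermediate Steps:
K(E, S) = -6 + E + S
F(P) = 12 + P
1/(-820747 + F(K(1, 12))) = 1/(-820747 + (12 + (-6 + 1 + 12))) = 1/(-820747 + (12 + 7)) = 1/(-820747 + 19) = 1/(-820728) = -1/820728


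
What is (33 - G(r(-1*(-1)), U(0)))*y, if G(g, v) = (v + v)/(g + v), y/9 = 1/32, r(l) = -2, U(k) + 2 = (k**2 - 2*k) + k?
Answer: 9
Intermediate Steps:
U(k) = -2 + k**2 - k (U(k) = -2 + ((k**2 - 2*k) + k) = -2 + (k**2 - k) = -2 + k**2 - k)
y = 9/32 ≈ 0.28125
G(g, v) = 2*v/(g + v) (G(g, v) = (2*v)/(g + v) = 2*v/(g + v))
(33 - G(r(-1*(-1)), U(0)))*y = (33 - 2*(-2 + 0**2 - 1*0)/(-2 + (-2 + 0**2 - 1*0)))*(9/32) = (33 - 2*(-2 + 0 + 0)/(-2 + (-2 + 0 + 0)))*(9/32) = (33 - 2*(-2)/(-2 - 2))*(9/32) = (33 - 2*(-2)/(-4))*(9/32) = (33 - 2*(-2)*(-1)/4)*(9/32) = (33 - 1*1)*(9/32) = (33 - 1)*(9/32) = 32*(9/32) = 9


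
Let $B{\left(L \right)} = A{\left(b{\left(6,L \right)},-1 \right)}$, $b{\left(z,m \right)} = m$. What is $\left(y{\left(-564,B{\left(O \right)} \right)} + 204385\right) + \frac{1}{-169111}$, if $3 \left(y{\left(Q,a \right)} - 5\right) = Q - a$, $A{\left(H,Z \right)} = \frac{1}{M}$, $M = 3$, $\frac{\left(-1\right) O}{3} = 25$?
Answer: $\frac{310795070678}{1521999} \approx 2.042 \cdot 10^{5}$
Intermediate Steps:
$O = -75$ ($O = \left(-3\right) 25 = -75$)
$A{\left(H,Z \right)} = \frac{1}{3}$
$B{\left(L \right)} = \frac{1}{3}$
$y{\left(Q,a \right)} = 5 - \frac{a}{3} + \frac{Q}{3}$ ($y{\left(Q,a \right)} = 5 + \frac{Q - a}{3} = 5 + \left(- \frac{a}{3} + \frac{Q}{3}\right) = 5 - \frac{a}{3} + \frac{Q}{3}$)
$\left(y{\left(-564,B{\left(O \right)} \right)} + 204385\right) + \frac{1}{-169111} = \left(\left(5 - \frac{1}{9} + \frac{1}{3} \left(-564\right)\right) + 204385\right) + \frac{1}{-169111} = \left(\left(5 - \frac{1}{9} - 188\right) + 204385\right) - \frac{1}{169111} = \left(- \frac{1648}{9} + 204385\right) - \frac{1}{169111} = \frac{1837817}{9} - \frac{1}{169111} = \frac{310795070678}{1521999}$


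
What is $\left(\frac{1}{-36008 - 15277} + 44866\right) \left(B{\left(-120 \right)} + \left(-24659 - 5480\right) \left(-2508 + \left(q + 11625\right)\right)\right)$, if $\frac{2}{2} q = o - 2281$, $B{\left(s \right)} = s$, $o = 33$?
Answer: $- \frac{476354550498424999}{51285} \approx -9.2884 \cdot 10^{12}$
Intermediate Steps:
$q = -2248$ ($q = 33 - 2281 = -2248$)
$\left(\frac{1}{-36008 - 15277} + 44866\right) \left(B{\left(-120 \right)} + \left(-24659 - 5480\right) \left(-2508 + \left(q + 11625\right)\right)\right) = \left(\frac{1}{-36008 - 15277} + 44866\right) \left(-120 + \left(-24659 - 5480\right) \left(-2508 + \left(-2248 + 11625\right)\right)\right) = \left(\frac{1}{-51285} + 44866\right) \left(-120 - 30139 \left(-2508 + 9377\right)\right) = \left(- \frac{1}{51285} + 44866\right) \left(-120 - 207024791\right) = \frac{2300952809 \left(-120 - 207024791\right)}{51285} = \frac{2300952809}{51285} \left(-207024911\right) = - \frac{476354550498424999}{51285}$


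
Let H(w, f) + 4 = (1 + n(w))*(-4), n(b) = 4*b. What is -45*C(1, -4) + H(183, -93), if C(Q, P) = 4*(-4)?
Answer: -2216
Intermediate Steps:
H(w, f) = -8 - 16*w (H(w, f) = -4 + (1 + 4*w)*(-4) = -4 + (-4 - 16*w) = -8 - 16*w)
C(Q, P) = -16
-45*C(1, -4) + H(183, -93) = -45*(-16) + (-8 - 16*183) = 720 + (-8 - 2928) = 720 - 2936 = -2216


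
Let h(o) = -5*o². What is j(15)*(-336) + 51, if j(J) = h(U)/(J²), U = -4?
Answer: 2557/15 ≈ 170.47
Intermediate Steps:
j(J) = -80/J² (j(J) = (-5*(-4)²)/(J²) = (-5*16)/J² = -80/J²)
j(15)*(-336) + 51 = -80/15²*(-336) + 51 = -80*1/225*(-336) + 51 = -16/45*(-336) + 51 = 1792/15 + 51 = 2557/15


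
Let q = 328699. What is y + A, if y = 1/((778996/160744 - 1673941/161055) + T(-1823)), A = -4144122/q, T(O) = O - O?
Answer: -150916674622834152/11801507929856869 ≈ -12.788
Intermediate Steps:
T(O) = 0
A = -4144122/328699 ≈ -12.608
y = -6472156230/35903692831 (y = 1/((778996/160744 - 1673941/161055) + 0) = 1/((778996*(1/160744) - 1673941*1/161055) + 0) = 1/((194749/40186 - 1673941/161055) + 0) = 1/(-35903692831/6472156230 + 0) = 1/(-35903692831/6472156230) = -6472156230/35903692831 ≈ -0.18026)
y + A = -6472156230/35903692831 - 4144122/328699 = -150916674622834152/11801507929856869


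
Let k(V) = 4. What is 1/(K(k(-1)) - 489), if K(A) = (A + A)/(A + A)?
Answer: -1/488 ≈ -0.0020492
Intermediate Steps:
K(A) = 1 (K(A) = (2*A)/((2*A)) = (2*A)*(1/(2*A)) = 1)
1/(K(k(-1)) - 489) = 1/(1 - 489) = 1/(-488) = -1/488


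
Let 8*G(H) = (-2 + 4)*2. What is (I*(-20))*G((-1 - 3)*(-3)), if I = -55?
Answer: 550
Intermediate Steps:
G(H) = ½ (G(H) = ((-2 + 4)*2)/8 = (2*2)/8 = (⅛)*4 = ½)
(I*(-20))*G((-1 - 3)*(-3)) = -55*(-20)*(½) = 1100*(½) = 550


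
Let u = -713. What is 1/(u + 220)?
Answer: -1/493 ≈ -0.0020284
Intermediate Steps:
1/(u + 220) = 1/(-713 + 220) = 1/(-493) = -1/493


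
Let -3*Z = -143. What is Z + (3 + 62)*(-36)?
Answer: -6877/3 ≈ -2292.3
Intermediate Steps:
Z = 143/3 (Z = -1/3*(-143) = 143/3 ≈ 47.667)
Z + (3 + 62)*(-36) = 143/3 + (3 + 62)*(-36) = 143/3 + 65*(-36) = 143/3 - 2340 = -6877/3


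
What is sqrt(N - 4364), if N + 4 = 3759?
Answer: I*sqrt(609) ≈ 24.678*I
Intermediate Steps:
N = 3755 (N = -4 + 3759 = 3755)
sqrt(N - 4364) = sqrt(3755 - 4364) = sqrt(-609) = I*sqrt(609)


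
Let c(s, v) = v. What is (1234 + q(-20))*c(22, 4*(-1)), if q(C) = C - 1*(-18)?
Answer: -4928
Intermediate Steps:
q(C) = 18 + C (q(C) = C + 18 = 18 + C)
(1234 + q(-20))*c(22, 4*(-1)) = (1234 + (18 - 20))*(4*(-1)) = (1234 - 2)*(-4) = 1232*(-4) = -4928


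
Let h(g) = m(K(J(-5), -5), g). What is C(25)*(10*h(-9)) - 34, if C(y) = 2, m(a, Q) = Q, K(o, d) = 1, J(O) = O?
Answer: -214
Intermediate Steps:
h(g) = g
C(25)*(10*h(-9)) - 34 = 2*(10*(-9)) - 34 = 2*(-90) - 34 = -180 - 34 = -214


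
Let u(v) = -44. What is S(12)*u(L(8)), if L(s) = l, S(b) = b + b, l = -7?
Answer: -1056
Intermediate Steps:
S(b) = 2*b
L(s) = -7
S(12)*u(L(8)) = (2*12)*(-44) = 24*(-44) = -1056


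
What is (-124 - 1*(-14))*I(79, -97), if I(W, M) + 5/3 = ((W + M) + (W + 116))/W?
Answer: -14960/237 ≈ -63.122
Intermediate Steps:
I(W, M) = -5/3 + (116 + M + 2*W)/W (I(W, M) = -5/3 + ((W + M) + (W + 116))/W = -5/3 + ((M + W) + (116 + W))/W = -5/3 + (116 + M + 2*W)/W)
(-124 - 1*(-14))*I(79, -97) = (-124 - 1*(-14))*((116 - 97 + (⅓)*79)/79) = (-124 + 14)*((116 - 97 + 79/3)/79) = -110*136/(79*3) = -110*136/237 = -14960/237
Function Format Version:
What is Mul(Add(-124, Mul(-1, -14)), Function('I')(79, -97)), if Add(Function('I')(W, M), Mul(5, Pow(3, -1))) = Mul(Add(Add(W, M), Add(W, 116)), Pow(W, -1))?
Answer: Rational(-14960, 237) ≈ -63.122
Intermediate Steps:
Function('I')(W, M) = Add(Rational(-5, 3), Mul(Pow(W, -1), Add(116, M, Mul(2, W)))) (Function('I')(W, M) = Add(Rational(-5, 3), Mul(Add(Add(W, M), Add(W, 116)), Pow(W, -1))) = Add(Rational(-5, 3), Mul(Add(Add(M, W), Add(116, W)), Pow(W, -1))) = Add(Rational(-5, 3), Mul(Add(116, M, Mul(2, W)), Pow(W, -1))) = Add(Rational(-5, 3), Mul(Pow(W, -1), Add(116, M, Mul(2, W)))))
Mul(Add(-124, Mul(-1, -14)), Function('I')(79, -97)) = Mul(Add(-124, Mul(-1, -14)), Mul(Pow(79, -1), Add(116, -97, Mul(Rational(1, 3), 79)))) = Mul(Add(-124, 14), Mul(Rational(1, 79), Add(116, -97, Rational(79, 3)))) = Mul(-110, Mul(Rational(1, 79), Rational(136, 3))) = Mul(-110, Rational(136, 237)) = Rational(-14960, 237)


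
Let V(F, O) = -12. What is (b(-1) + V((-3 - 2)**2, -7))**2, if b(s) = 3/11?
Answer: 16641/121 ≈ 137.53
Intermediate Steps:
b(s) = 3/11 (b(s) = 3*(1/11) = 3/11)
(b(-1) + V((-3 - 2)**2, -7))**2 = (3/11 - 12)**2 = (-129/11)**2 = 16641/121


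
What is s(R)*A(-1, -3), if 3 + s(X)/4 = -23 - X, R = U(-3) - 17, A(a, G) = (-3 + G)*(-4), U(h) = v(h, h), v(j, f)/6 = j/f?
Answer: -1440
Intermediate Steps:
v(j, f) = 6*j/f (v(j, f) = 6*(j/f) = 6*j/f)
U(h) = 6 (U(h) = 6*h/h = 6)
A(a, G) = 12 - 4*G
R = -11 (R = 6 - 17 = -11)
s(X) = -104 - 4*X (s(X) = -12 + 4*(-23 - X) = -12 + (-92 - 4*X) = -104 - 4*X)
s(R)*A(-1, -3) = (-104 - 4*(-11))*(12 - 4*(-3)) = (-104 + 44)*(12 + 12) = -60*24 = -1440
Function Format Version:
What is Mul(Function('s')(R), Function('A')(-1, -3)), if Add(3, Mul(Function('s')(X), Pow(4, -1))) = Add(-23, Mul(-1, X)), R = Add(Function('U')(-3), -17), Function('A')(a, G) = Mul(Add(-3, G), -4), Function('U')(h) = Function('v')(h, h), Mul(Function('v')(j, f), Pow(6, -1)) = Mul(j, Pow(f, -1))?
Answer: -1440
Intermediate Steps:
Function('v')(j, f) = Mul(6, j, Pow(f, -1)) (Function('v')(j, f) = Mul(6, Mul(j, Pow(f, -1))) = Mul(6, j, Pow(f, -1)))
Function('U')(h) = 6 (Function('U')(h) = Mul(6, h, Pow(h, -1)) = 6)
Function('A')(a, G) = Add(12, Mul(-4, G))
R = -11 (R = Add(6, -17) = -11)
Function('s')(X) = Add(-104, Mul(-4, X)) (Function('s')(X) = Add(-12, Mul(4, Add(-23, Mul(-1, X)))) = Add(-12, Add(-92, Mul(-4, X))) = Add(-104, Mul(-4, X)))
Mul(Function('s')(R), Function('A')(-1, -3)) = Mul(Add(-104, Mul(-4, -11)), Add(12, Mul(-4, -3))) = Mul(Add(-104, 44), Add(12, 12)) = Mul(-60, 24) = -1440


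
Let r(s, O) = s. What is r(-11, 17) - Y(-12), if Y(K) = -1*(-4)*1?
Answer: -15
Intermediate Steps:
Y(K) = 4 (Y(K) = 4*1 = 4)
r(-11, 17) - Y(-12) = -11 - 1*4 = -11 - 4 = -15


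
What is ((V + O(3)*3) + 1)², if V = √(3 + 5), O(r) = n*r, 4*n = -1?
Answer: 153/16 - 5*√2 ≈ 2.4914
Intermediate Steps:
n = -¼ (n = (¼)*(-1) = -¼ ≈ -0.25000)
O(r) = -r/4
V = 2*√2 (V = √8 = 2*√2 ≈ 2.8284)
((V + O(3)*3) + 1)² = ((2*√2 - ¼*3*3) + 1)² = ((2*√2 - ¾*3) + 1)² = ((2*√2 - 9/4) + 1)² = ((-9/4 + 2*√2) + 1)² = (-5/4 + 2*√2)²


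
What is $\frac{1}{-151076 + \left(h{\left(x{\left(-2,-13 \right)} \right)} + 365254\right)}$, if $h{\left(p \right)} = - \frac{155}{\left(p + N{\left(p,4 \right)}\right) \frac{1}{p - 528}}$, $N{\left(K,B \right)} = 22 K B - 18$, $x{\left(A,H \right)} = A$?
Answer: $\frac{98}{20948369} \approx 4.6782 \cdot 10^{-6}$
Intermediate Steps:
$N{\left(K,B \right)} = -18 + 22 B K$ ($N{\left(K,B \right)} = 22 B K - 18 = -18 + 22 B K$)
$h{\left(p \right)} = - \frac{155 \left(-528 + p\right)}{-18 + 89 p}$ ($h{\left(p \right)} = - \frac{155}{\left(p + \left(-18 + 22 \cdot 4 p\right)\right) \frac{1}{p - 528}} = - \frac{155}{\left(p + \left(-18 + 88 p\right)\right) \frac{1}{-528 + p}} = - \frac{155}{\left(-18 + 89 p\right) \frac{1}{-528 + p}} = - \frac{155}{\frac{1}{-528 + p} \left(-18 + 89 p\right)} = - 155 \frac{-528 + p}{-18 + 89 p} = - \frac{155 \left(-528 + p\right)}{-18 + 89 p}$)
$\frac{1}{-151076 + \left(h{\left(x{\left(-2,-13 \right)} \right)} + 365254\right)} = \frac{1}{-151076 + \left(\frac{155 \left(528 - -2\right)}{-18 + 89 \left(-2\right)} + 365254\right)} = \frac{1}{-151076 + \left(\frac{155 \left(528 + 2\right)}{-18 - 178} + 365254\right)} = \frac{1}{-151076 + \left(155 \frac{1}{-196} \cdot 530 + 365254\right)} = \frac{1}{-151076 + \left(155 \left(- \frac{1}{196}\right) 530 + 365254\right)} = \frac{1}{-151076 + \left(- \frac{41075}{98} + 365254\right)} = \frac{1}{-151076 + \frac{35753817}{98}} = \frac{1}{\frac{20948369}{98}} = \frac{98}{20948369}$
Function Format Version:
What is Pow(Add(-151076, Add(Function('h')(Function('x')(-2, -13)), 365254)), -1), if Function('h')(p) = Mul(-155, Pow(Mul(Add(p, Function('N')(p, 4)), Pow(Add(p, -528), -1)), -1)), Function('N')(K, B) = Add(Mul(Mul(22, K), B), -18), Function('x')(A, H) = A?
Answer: Rational(98, 20948369) ≈ 4.6782e-6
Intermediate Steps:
Function('N')(K, B) = Add(-18, Mul(22, B, K)) (Function('N')(K, B) = Add(Mul(22, B, K), -18) = Add(-18, Mul(22, B, K)))
Function('h')(p) = Mul(-155, Pow(Add(-18, Mul(89, p)), -1), Add(-528, p)) (Function('h')(p) = Mul(-155, Pow(Mul(Add(p, Add(-18, Mul(22, 4, p))), Pow(Add(p, -528), -1)), -1)) = Mul(-155, Pow(Mul(Add(p, Add(-18, Mul(88, p))), Pow(Add(-528, p), -1)), -1)) = Mul(-155, Pow(Mul(Add(-18, Mul(89, p)), Pow(Add(-528, p), -1)), -1)) = Mul(-155, Pow(Mul(Pow(Add(-528, p), -1), Add(-18, Mul(89, p))), -1)) = Mul(-155, Mul(Pow(Add(-18, Mul(89, p)), -1), Add(-528, p))) = Mul(-155, Pow(Add(-18, Mul(89, p)), -1), Add(-528, p)))
Pow(Add(-151076, Add(Function('h')(Function('x')(-2, -13)), 365254)), -1) = Pow(Add(-151076, Add(Mul(155, Pow(Add(-18, Mul(89, -2)), -1), Add(528, Mul(-1, -2))), 365254)), -1) = Pow(Add(-151076, Add(Mul(155, Pow(Add(-18, -178), -1), Add(528, 2)), 365254)), -1) = Pow(Add(-151076, Add(Mul(155, Pow(-196, -1), 530), 365254)), -1) = Pow(Add(-151076, Add(Mul(155, Rational(-1, 196), 530), 365254)), -1) = Pow(Add(-151076, Add(Rational(-41075, 98), 365254)), -1) = Pow(Add(-151076, Rational(35753817, 98)), -1) = Pow(Rational(20948369, 98), -1) = Rational(98, 20948369)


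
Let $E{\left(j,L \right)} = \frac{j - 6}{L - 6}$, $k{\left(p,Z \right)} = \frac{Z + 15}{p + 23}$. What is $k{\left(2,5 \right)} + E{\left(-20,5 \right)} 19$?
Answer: $\frac{2474}{5} \approx 494.8$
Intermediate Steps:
$k{\left(p,Z \right)} = \frac{15 + Z}{23 + p}$
$E{\left(j,L \right)} = \frac{-6 + j}{-6 + L}$
$k{\left(2,5 \right)} + E{\left(-20,5 \right)} 19 = \frac{15 + 5}{23 + 2} + \frac{-6 - 20}{-6 + 5} \cdot 19 = \frac{1}{25} \cdot 20 + \frac{1}{-1} \left(-26\right) 19 = \frac{1}{25} \cdot 20 + \left(-1\right) \left(-26\right) 19 = \frac{4}{5} + 26 \cdot 19 = \frac{4}{5} + 494 = \frac{2474}{5}$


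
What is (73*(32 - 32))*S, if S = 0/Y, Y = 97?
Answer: 0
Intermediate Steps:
S = 0 (S = 0/97 = 0*(1/97) = 0)
(73*(32 - 32))*S = (73*(32 - 32))*0 = (73*0)*0 = 0*0 = 0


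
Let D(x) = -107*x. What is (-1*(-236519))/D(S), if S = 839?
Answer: -236519/89773 ≈ -2.6346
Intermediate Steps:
(-1*(-236519))/D(S) = (-1*(-236519))/((-107*839)) = 236519/(-89773) = 236519*(-1/89773) = -236519/89773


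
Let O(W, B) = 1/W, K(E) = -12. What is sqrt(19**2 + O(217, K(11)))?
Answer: sqrt(16999346)/217 ≈ 19.000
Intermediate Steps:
sqrt(19**2 + O(217, K(11))) = sqrt(19**2 + 1/217) = sqrt(361 + 1/217) = sqrt(78338/217) = sqrt(16999346)/217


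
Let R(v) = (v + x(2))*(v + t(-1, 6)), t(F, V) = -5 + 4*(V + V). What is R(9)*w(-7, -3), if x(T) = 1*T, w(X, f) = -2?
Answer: -1144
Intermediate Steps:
t(F, V) = -5 + 8*V (t(F, V) = -5 + 4*(2*V) = -5 + 8*V)
x(T) = T
R(v) = (2 + v)*(43 + v) (R(v) = (v + 2)*(v + (-5 + 8*6)) = (2 + v)*(v + (-5 + 48)) = (2 + v)*(v + 43) = (2 + v)*(43 + v))
R(9)*w(-7, -3) = (86 + 9² + 45*9)*(-2) = (86 + 81 + 405)*(-2) = 572*(-2) = -1144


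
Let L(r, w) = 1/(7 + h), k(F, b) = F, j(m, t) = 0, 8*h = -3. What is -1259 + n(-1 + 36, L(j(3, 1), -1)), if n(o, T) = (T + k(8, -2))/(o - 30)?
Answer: -333203/265 ≈ -1257.4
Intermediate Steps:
h = -3/8 (h = (⅛)*(-3) = -3/8 ≈ -0.37500)
L(r, w) = 8/53 (L(r, w) = 1/(7 - 3/8) = 1/(53/8) = 8/53)
n(o, T) = (8 + T)/(-30 + o) (n(o, T) = (T + 8)/(o - 30) = (8 + T)/(-30 + o))
-1259 + n(-1 + 36, L(j(3, 1), -1)) = -1259 + (8 + 8/53)/(-30 + (-1 + 36)) = -1259 + (432/53)/(-30 + 35) = -1259 + (432/53)/5 = -1259 + (⅕)*(432/53) = -1259 + 432/265 = -333203/265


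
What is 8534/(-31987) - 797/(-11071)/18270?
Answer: -59521466729/223100688510 ≈ -0.26679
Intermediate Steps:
8534/(-31987) - 797/(-11071)/18270 = 8534*(-1/31987) - 797*(-1/11071)*(1/18270) = -8534/31987 + (797/11071)*(1/18270) = -8534/31987 + 797/202267170 = -59521466729/223100688510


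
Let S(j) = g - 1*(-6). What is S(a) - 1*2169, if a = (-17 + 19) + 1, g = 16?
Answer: -2147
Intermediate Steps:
a = 3 (a = 2 + 1 = 3)
S(j) = 22 (S(j) = 16 - 1*(-6) = 16 + 6 = 22)
S(a) - 1*2169 = 22 - 1*2169 = 22 - 2169 = -2147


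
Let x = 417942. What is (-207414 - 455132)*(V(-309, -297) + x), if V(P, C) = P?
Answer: -276701073618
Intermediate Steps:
(-207414 - 455132)*(V(-309, -297) + x) = (-207414 - 455132)*(-309 + 417942) = -662546*417633 = -276701073618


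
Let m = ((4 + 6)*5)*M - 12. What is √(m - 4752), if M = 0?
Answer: 2*I*√1191 ≈ 69.022*I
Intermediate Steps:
m = -12 (m = ((4 + 6)*5)*0 - 12 = (10*5)*0 - 12 = 50*0 - 12 = 0 - 12 = -12)
√(m - 4752) = √(-12 - 4752) = √(-4764) = 2*I*√1191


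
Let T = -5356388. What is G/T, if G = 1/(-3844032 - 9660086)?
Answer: 1/72333295605784 ≈ 1.3825e-14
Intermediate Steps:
G = -1/13504118 (G = 1/(-13504118) = -1/13504118 ≈ -7.4052e-8)
G/T = -1/13504118/(-5356388) = -1/13504118*(-1/5356388) = 1/72333295605784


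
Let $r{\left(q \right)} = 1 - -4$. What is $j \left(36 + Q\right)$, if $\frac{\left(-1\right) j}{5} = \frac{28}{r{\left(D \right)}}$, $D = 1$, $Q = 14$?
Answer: $-1400$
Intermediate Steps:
$r{\left(q \right)} = 5$ ($r{\left(q \right)} = 1 + 4 = 5$)
$j = -28$ ($j = - 5 \cdot \frac{28}{5} = - 5 \cdot 28 \cdot \frac{1}{5} = \left(-5\right) \frac{28}{5} = -28$)
$j \left(36 + Q\right) = - 28 \left(36 + 14\right) = \left(-28\right) 50 = -1400$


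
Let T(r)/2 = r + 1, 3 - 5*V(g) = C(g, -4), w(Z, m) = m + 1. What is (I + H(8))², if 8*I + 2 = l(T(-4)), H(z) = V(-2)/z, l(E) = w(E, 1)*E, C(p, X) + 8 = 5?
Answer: 64/25 ≈ 2.5600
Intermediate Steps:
C(p, X) = -3 (C(p, X) = -8 + 5 = -3)
w(Z, m) = 1 + m
V(g) = 6/5 (V(g) = ⅗ - ⅕*(-3) = ⅗ + ⅗ = 6/5)
T(r) = 2 + 2*r (T(r) = 2*(r + 1) = 2*(1 + r) = 2 + 2*r)
l(E) = 2*E (l(E) = (1 + 1)*E = 2*E)
H(z) = 6/(5*z)
I = -7/4 (I = -¼ + (2*(2 + 2*(-4)))/8 = -¼ + (2*(2 - 8))/8 = -¼ + (2*(-6))/8 = -¼ + (⅛)*(-12) = -¼ - 3/2 = -7/4 ≈ -1.7500)
(I + H(8))² = (-7/4 + (6/5)/8)² = (-7/4 + (6/5)*(⅛))² = (-7/4 + 3/20)² = (-8/5)² = 64/25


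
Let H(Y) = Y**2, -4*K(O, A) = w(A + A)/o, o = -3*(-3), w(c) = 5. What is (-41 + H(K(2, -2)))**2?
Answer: 2820778321/1679616 ≈ 1679.4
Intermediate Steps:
o = 9
K(O, A) = -5/36 (K(O, A) = -5/(4*9) = -1/4*5/9 = -5/36)
(-41 + H(K(2, -2)))**2 = (-41 + (-5/36)**2)**2 = (-41 + 25/1296)**2 = (-53111/1296)**2 = 2820778321/1679616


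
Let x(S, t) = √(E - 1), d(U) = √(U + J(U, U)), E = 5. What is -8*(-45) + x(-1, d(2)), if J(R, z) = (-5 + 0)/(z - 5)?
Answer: 362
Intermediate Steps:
J(R, z) = -5/(-5 + z)
d(U) = √(U - 5/(-5 + U))
x(S, t) = 2 (x(S, t) = √(5 - 1) = √4 = 2)
-8*(-45) + x(-1, d(2)) = -8*(-45) + 2 = 360 + 2 = 362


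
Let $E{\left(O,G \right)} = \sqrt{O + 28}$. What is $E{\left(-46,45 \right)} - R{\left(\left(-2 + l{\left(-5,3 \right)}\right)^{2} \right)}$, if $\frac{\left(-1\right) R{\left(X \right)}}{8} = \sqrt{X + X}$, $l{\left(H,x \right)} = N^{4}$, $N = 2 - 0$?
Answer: $\sqrt{2} \left(112 + 3 i\right) \approx 158.39 + 4.2426 i$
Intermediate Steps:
$N = 2$ ($N = 2 + 0 = 2$)
$l{\left(H,x \right)} = 16$ ($l{\left(H,x \right)} = 2^{4} = 16$)
$E{\left(O,G \right)} = \sqrt{28 + O}$
$R{\left(X \right)} = - 8 \sqrt{2} \sqrt{X}$ ($R{\left(X \right)} = - 8 \sqrt{X + X} = - 8 \sqrt{2 X} = - 8 \sqrt{2} \sqrt{X}$)
$E{\left(-46,45 \right)} - R{\left(\left(-2 + l{\left(-5,3 \right)}\right)^{2} \right)} = \sqrt{28 - 46} - - 8 \sqrt{2} \sqrt{\left(-2 + 16\right)^{2}} = \sqrt{-18} - - 8 \sqrt{2} \sqrt{14^{2}} = 3 i \sqrt{2} - - 8 \sqrt{2} \sqrt{196} = 3 i \sqrt{2} - \left(-8\right) \sqrt{2} \cdot 14 = 3 i \sqrt{2} - - 112 \sqrt{2} = 3 i \sqrt{2} + 112 \sqrt{2} = 112 \sqrt{2} + 3 i \sqrt{2}$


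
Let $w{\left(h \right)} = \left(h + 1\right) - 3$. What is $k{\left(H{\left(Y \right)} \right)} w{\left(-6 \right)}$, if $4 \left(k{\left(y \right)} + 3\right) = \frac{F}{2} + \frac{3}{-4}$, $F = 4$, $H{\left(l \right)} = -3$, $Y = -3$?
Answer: $\frac{43}{2} \approx 21.5$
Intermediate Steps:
$k{\left(y \right)} = - \frac{43}{16}$ ($k{\left(y \right)} = -3 + \frac{\frac{4}{2} + \frac{3}{-4}}{4} = -3 + \frac{4 \cdot \frac{1}{2} + 3 \left(- \frac{1}{4}\right)}{4} = -3 + \frac{2 - \frac{3}{4}}{4} = -3 + \frac{1}{4} \cdot \frac{5}{4} = -3 + \frac{5}{16} = - \frac{43}{16}$)
$w{\left(h \right)} = -2 + h$ ($w{\left(h \right)} = \left(1 + h\right) - 3 = -2 + h$)
$k{\left(H{\left(Y \right)} \right)} w{\left(-6 \right)} = - \frac{43 \left(-2 - 6\right)}{16} = \left(- \frac{43}{16}\right) \left(-8\right) = \frac{43}{2}$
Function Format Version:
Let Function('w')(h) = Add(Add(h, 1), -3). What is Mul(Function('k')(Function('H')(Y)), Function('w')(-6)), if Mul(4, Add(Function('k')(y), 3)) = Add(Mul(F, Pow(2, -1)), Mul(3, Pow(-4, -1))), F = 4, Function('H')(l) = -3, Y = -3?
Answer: Rational(43, 2) ≈ 21.500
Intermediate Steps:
Function('k')(y) = Rational(-43, 16) (Function('k')(y) = Add(-3, Mul(Rational(1, 4), Add(Mul(4, Pow(2, -1)), Mul(3, Pow(-4, -1))))) = Add(-3, Mul(Rational(1, 4), Add(Mul(4, Rational(1, 2)), Mul(3, Rational(-1, 4))))) = Add(-3, Mul(Rational(1, 4), Add(2, Rational(-3, 4)))) = Add(-3, Mul(Rational(1, 4), Rational(5, 4))) = Add(-3, Rational(5, 16)) = Rational(-43, 16))
Function('w')(h) = Add(-2, h) (Function('w')(h) = Add(Add(1, h), -3) = Add(-2, h))
Mul(Function('k')(Function('H')(Y)), Function('w')(-6)) = Mul(Rational(-43, 16), Add(-2, -6)) = Mul(Rational(-43, 16), -8) = Rational(43, 2)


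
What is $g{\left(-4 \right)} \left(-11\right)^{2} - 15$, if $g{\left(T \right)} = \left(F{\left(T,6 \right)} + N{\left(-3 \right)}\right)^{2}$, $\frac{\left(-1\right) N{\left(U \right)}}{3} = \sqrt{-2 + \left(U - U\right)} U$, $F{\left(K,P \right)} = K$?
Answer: $-17681 - 8712 i \sqrt{2} \approx -17681.0 - 12321.0 i$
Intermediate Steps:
$N{\left(U \right)} = - 3 i U \sqrt{2}$ ($N{\left(U \right)} = - 3 \sqrt{-2 + \left(U - U\right)} U = - 3 \sqrt{-2 + 0} U = - 3 \sqrt{-2} U = - 3 i \sqrt{2} U = - 3 i U \sqrt{2}$)
$g{\left(T \right)} = \left(T + 9 i \sqrt{2}\right)^{2}$ ($g{\left(T \right)} = \left(T - 3 i \left(-3\right) \sqrt{2}\right)^{2} = \left(T + 9 i \sqrt{2}\right)^{2}$)
$g{\left(-4 \right)} \left(-11\right)^{2} - 15 = \left(-4 + 9 i \sqrt{2}\right)^{2} \left(-11\right)^{2} - 15 = \left(-4 + 9 i \sqrt{2}\right)^{2} \cdot 121 - 15 = 121 \left(-4 + 9 i \sqrt{2}\right)^{2} - 15 = -15 + 121 \left(-4 + 9 i \sqrt{2}\right)^{2}$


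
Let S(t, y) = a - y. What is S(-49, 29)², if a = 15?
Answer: 196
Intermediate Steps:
S(t, y) = 15 - y
S(-49, 29)² = (15 - 1*29)² = (15 - 29)² = (-14)² = 196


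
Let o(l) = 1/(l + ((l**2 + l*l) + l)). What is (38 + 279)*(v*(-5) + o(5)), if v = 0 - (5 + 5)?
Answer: 951317/60 ≈ 15855.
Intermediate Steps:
v = -10 (v = 0 - 1*10 = 0 - 10 = -10)
o(l) = 1/(2*l + 2*l**2) (o(l) = 1/(l + ((l**2 + l**2) + l)) = 1/(l + (2*l**2 + l)) = 1/(l + (l + 2*l**2)) = 1/(2*l + 2*l**2))
(38 + 279)*(v*(-5) + o(5)) = (38 + 279)*(-10*(-5) + (1/2)/(5*(1 + 5))) = 317*(50 + (1/2)*(1/5)/6) = 317*(50 + (1/2)*(1/5)*(1/6)) = 317*(50 + 1/60) = 317*(3001/60) = 951317/60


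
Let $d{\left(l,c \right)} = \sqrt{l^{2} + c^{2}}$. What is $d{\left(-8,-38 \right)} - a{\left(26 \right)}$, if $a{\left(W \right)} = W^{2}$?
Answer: $-676 + 2 \sqrt{377} \approx -637.17$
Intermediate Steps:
$d{\left(l,c \right)} = \sqrt{c^{2} + l^{2}}$
$d{\left(-8,-38 \right)} - a{\left(26 \right)} = \sqrt{\left(-38\right)^{2} + \left(-8\right)^{2}} - 26^{2} = \sqrt{1444 + 64} - 676 = \sqrt{1508} - 676 = 2 \sqrt{377} - 676 = -676 + 2 \sqrt{377}$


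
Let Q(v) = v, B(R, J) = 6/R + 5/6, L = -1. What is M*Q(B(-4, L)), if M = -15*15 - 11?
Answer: 472/3 ≈ 157.33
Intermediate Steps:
B(R, J) = 5/6 + 6/R (B(R, J) = 6/R + 5*(1/6) = 6/R + 5/6 = 5/6 + 6/R)
M = -236 (M = -225 - 11 = -236)
M*Q(B(-4, L)) = -236*(5/6 + 6/(-4)) = -236*(5/6 + 6*(-1/4)) = -236*(5/6 - 3/2) = -236*(-2/3) = 472/3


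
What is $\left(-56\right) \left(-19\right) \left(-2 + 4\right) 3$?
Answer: $6384$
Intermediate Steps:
$\left(-56\right) \left(-19\right) \left(-2 + 4\right) 3 = 1064 \cdot 2 \cdot 3 = 1064 \cdot 6 = 6384$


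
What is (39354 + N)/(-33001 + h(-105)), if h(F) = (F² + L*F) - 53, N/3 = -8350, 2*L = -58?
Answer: -596/791 ≈ -0.75348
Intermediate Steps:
L = -29 (L = (½)*(-58) = -29)
N = -25050 (N = 3*(-8350) = -25050)
h(F) = -53 + F² - 29*F (h(F) = (F² - 29*F) - 53 = -53 + F² - 29*F)
(39354 + N)/(-33001 + h(-105)) = (39354 - 25050)/(-33001 + (-53 + (-105)² - 29*(-105))) = 14304/(-33001 + (-53 + 11025 + 3045)) = 14304/(-33001 + 14017) = 14304/(-18984) = 14304*(-1/18984) = -596/791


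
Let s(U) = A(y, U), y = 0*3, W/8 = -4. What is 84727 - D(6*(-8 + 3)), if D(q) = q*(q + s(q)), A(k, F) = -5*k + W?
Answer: 82867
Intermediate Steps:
W = -32 (W = 8*(-4) = -32)
y = 0
A(k, F) = -32 - 5*k (A(k, F) = -5*k - 32 = -32 - 5*k)
s(U) = -32 (s(U) = -32 - 5*0 = -32 + 0 = -32)
D(q) = q*(-32 + q) (D(q) = q*(q - 32) = q*(-32 + q))
84727 - D(6*(-8 + 3)) = 84727 - 6*(-8 + 3)*(-32 + 6*(-8 + 3)) = 84727 - 6*(-5)*(-32 + 6*(-5)) = 84727 - (-30)*(-32 - 30) = 84727 - (-30)*(-62) = 84727 - 1*1860 = 84727 - 1860 = 82867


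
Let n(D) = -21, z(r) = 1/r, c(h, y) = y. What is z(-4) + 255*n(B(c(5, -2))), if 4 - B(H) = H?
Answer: -21421/4 ≈ -5355.3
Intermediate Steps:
B(H) = 4 - H
z(-4) + 255*n(B(c(5, -2))) = 1/(-4) + 255*(-21) = -1/4 - 5355 = -21421/4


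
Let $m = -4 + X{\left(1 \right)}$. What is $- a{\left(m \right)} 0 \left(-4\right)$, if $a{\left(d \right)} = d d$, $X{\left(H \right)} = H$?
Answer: $0$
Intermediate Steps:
$m = -3$ ($m = -4 + 1 = -3$)
$a{\left(d \right)} = d^{2}$
$- a{\left(m \right)} 0 \left(-4\right) = - \left(-3\right)^{2} \cdot 0 \left(-4\right) = - 9 \cdot 0 \left(-4\right) = - 0 \left(-4\right) = \left(-1\right) 0 = 0$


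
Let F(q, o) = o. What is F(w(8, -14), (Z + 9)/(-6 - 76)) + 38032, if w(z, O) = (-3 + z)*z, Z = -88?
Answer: 3118703/82 ≈ 38033.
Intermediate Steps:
w(z, O) = z*(-3 + z)
F(w(8, -14), (Z + 9)/(-6 - 76)) + 38032 = (-88 + 9)/(-6 - 76) + 38032 = -79/(-82) + 38032 = -79*(-1/82) + 38032 = 79/82 + 38032 = 3118703/82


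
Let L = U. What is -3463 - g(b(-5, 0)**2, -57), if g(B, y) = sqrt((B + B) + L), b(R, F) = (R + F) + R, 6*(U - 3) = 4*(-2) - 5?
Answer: -3463 - sqrt(7230)/6 ≈ -3477.2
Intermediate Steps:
U = 5/6 (U = 3 + (4*(-2) - 5)/6 = 3 + (-8 - 5)/6 = 3 + (1/6)*(-13) = 3 - 13/6 = 5/6 ≈ 0.83333)
b(R, F) = F + 2*R (b(R, F) = (F + R) + R = F + 2*R)
L = 5/6 ≈ 0.83333
g(B, y) = sqrt(5/6 + 2*B) (g(B, y) = sqrt((B + B) + 5/6) = sqrt(2*B + 5/6) = sqrt(5/6 + 2*B))
-3463 - g(b(-5, 0)**2, -57) = -3463 - sqrt(30 + 72*(0 + 2*(-5))**2)/6 = -3463 - sqrt(30 + 72*(0 - 10)**2)/6 = -3463 - sqrt(30 + 72*(-10)**2)/6 = -3463 - sqrt(30 + 72*100)/6 = -3463 - sqrt(30 + 7200)/6 = -3463 - sqrt(7230)/6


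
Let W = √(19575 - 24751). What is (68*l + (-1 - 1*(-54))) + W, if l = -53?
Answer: -3551 + 2*I*√1294 ≈ -3551.0 + 71.944*I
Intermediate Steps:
W = 2*I*√1294 (W = √(-5176) = 2*I*√1294 ≈ 71.944*I)
(68*l + (-1 - 1*(-54))) + W = (68*(-53) + (-1 - 1*(-54))) + 2*I*√1294 = (-3604 + (-1 + 54)) + 2*I*√1294 = (-3604 + 53) + 2*I*√1294 = -3551 + 2*I*√1294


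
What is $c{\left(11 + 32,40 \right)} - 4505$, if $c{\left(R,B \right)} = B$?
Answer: $-4465$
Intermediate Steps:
$c{\left(11 + 32,40 \right)} - 4505 = 40 - 4505 = -4465$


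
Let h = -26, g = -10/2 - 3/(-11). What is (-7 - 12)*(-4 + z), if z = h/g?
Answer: -57/2 ≈ -28.500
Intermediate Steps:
g = -52/11 (g = -10*½ - 3*(-1/11) = -5 + 3/11 = -52/11 ≈ -4.7273)
z = 11/2 (z = -26/(-52/11) = -26*(-11/52) = 11/2 ≈ 5.5000)
(-7 - 12)*(-4 + z) = (-7 - 12)*(-4 + 11/2) = -19*3/2 = -57/2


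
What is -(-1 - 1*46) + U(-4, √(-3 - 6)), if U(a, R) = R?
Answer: 47 + 3*I ≈ 47.0 + 3.0*I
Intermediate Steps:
-(-1 - 1*46) + U(-4, √(-3 - 6)) = -(-1 - 1*46) + √(-3 - 6) = -(-1 - 46) + √(-9) = -1*(-47) + 3*I = 47 + 3*I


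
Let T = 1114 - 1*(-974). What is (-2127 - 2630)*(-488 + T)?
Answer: -7611200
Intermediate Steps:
T = 2088 (T = 1114 + 974 = 2088)
(-2127 - 2630)*(-488 + T) = (-2127 - 2630)*(-488 + 2088) = -4757*1600 = -7611200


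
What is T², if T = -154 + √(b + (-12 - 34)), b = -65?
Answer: (154 - I*√111)² ≈ 23605.0 - 3245.0*I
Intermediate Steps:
T = -154 + I*√111 (T = -154 + √(-65 + (-12 - 34)) = -154 + √(-65 - 46) = -154 + √(-111) = -154 + I*√111 ≈ -154.0 + 10.536*I)
T² = (-154 + I*√111)²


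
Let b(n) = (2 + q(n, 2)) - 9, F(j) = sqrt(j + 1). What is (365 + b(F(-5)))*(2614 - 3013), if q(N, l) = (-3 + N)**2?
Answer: -144837 + 4788*I ≈ -1.4484e+5 + 4788.0*I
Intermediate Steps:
F(j) = sqrt(1 + j)
b(n) = -7 + (-3 + n)**2 (b(n) = (2 + (-3 + n)**2) - 9 = -7 + (-3 + n)**2)
(365 + b(F(-5)))*(2614 - 3013) = (365 + (-7 + (-3 + sqrt(1 - 5))**2))*(2614 - 3013) = (365 + (-7 + (-3 + sqrt(-4))**2))*(-399) = (365 + (-7 + (-3 + 2*I)**2))*(-399) = (358 + (-3 + 2*I)**2)*(-399) = -142842 - 399*(-3 + 2*I)**2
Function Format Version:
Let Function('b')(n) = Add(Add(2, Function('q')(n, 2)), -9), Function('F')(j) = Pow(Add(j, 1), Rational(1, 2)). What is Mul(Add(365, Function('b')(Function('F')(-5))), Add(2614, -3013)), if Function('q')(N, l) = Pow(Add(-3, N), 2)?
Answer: Add(-144837, Mul(4788, I)) ≈ Add(-1.4484e+5, Mul(4788.0, I))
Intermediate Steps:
Function('F')(j) = Pow(Add(1, j), Rational(1, 2))
Function('b')(n) = Add(-7, Pow(Add(-3, n), 2)) (Function('b')(n) = Add(Add(2, Pow(Add(-3, n), 2)), -9) = Add(-7, Pow(Add(-3, n), 2)))
Mul(Add(365, Function('b')(Function('F')(-5))), Add(2614, -3013)) = Mul(Add(365, Add(-7, Pow(Add(-3, Pow(Add(1, -5), Rational(1, 2))), 2))), Add(2614, -3013)) = Mul(Add(365, Add(-7, Pow(Add(-3, Pow(-4, Rational(1, 2))), 2))), -399) = Mul(Add(365, Add(-7, Pow(Add(-3, Mul(2, I)), 2))), -399) = Mul(Add(358, Pow(Add(-3, Mul(2, I)), 2)), -399) = Add(-142842, Mul(-399, Pow(Add(-3, Mul(2, I)), 2)))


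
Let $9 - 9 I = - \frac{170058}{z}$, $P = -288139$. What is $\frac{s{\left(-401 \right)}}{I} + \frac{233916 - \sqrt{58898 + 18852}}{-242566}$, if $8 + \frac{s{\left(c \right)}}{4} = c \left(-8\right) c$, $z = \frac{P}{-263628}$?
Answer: $- \frac{180404879747894618}{604186676537225} + \frac{5 \sqrt{3110}}{242566} \approx -298.59$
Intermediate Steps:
$z = \frac{288139}{263628}$ ($z = - \frac{288139}{-263628} = \left(-288139\right) \left(- \frac{1}{263628}\right) = \frac{288139}{263628} \approx 1.093$)
$I = \frac{4981627075}{288139}$ ($I = 1 - \frac{\left(-170058\right) \frac{1}{\frac{288139}{263628}}}{9} = 1 - \frac{\left(-170058\right) \frac{263628}{288139}}{9} = 1 - - \frac{4981338936}{288139} = 1 + \frac{4981338936}{288139} = \frac{4981627075}{288139} \approx 17289.0$)
$s{\left(c \right)} = -32 - 32 c^{2}$ ($s{\left(c \right)} = -32 + 4 c \left(-8\right) c = -32 + 4 - 8 c c = -32 + 4 \left(- 8 c^{2}\right) = -32 - 32 c^{2}$)
$\frac{s{\left(-401 \right)}}{I} + \frac{233916 - \sqrt{58898 + 18852}}{-242566} = \frac{-32 - 32 \left(-401\right)^{2}}{\frac{4981627075}{288139}} + \frac{233916 - \sqrt{58898 + 18852}}{-242566} = \left(-32 - 5145632\right) \frac{288139}{4981627075} + \left(233916 - \sqrt{77750}\right) \left(- \frac{1}{242566}\right) = \left(-32 - 5145632\right) \frac{288139}{4981627075} + \left(233916 - 5 \sqrt{3110}\right) \left(- \frac{1}{242566}\right) = \left(-5145664\right) \frac{288139}{4981627075} + \left(233916 - 5 \sqrt{3110}\right) \left(- \frac{1}{242566}\right) = - \frac{1482666479296}{4981627075} - \left(\frac{116958}{121283} - \frac{5 \sqrt{3110}}{242566}\right) = - \frac{180404879747894618}{604186676537225} + \frac{5 \sqrt{3110}}{242566}$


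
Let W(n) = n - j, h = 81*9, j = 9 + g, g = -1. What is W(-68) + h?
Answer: 653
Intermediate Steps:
j = 8 (j = 9 - 1 = 8)
h = 729
W(n) = -8 + n (W(n) = n - 1*8 = n - 8 = -8 + n)
W(-68) + h = (-8 - 68) + 729 = -76 + 729 = 653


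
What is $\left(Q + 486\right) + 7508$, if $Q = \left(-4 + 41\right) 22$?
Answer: $8808$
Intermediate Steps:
$Q = 814$ ($Q = 37 \cdot 22 = 814$)
$\left(Q + 486\right) + 7508 = \left(814 + 486\right) + 7508 = 1300 + 7508 = 8808$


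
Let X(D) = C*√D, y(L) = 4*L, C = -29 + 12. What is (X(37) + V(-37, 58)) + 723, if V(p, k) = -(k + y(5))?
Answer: 645 - 17*√37 ≈ 541.59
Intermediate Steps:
C = -17
X(D) = -17*√D
V(p, k) = -20 - k (V(p, k) = -(k + 4*5) = -(k + 20) = -(20 + k) = -20 - k)
(X(37) + V(-37, 58)) + 723 = (-17*√37 + (-20 - 1*58)) + 723 = (-17*√37 + (-20 - 58)) + 723 = (-17*√37 - 78) + 723 = (-78 - 17*√37) + 723 = 645 - 17*√37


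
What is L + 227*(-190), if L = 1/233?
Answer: -10049289/233 ≈ -43130.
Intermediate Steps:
L = 1/233 ≈ 0.0042918
L + 227*(-190) = 1/233 + 227*(-190) = 1/233 - 43130 = -10049289/233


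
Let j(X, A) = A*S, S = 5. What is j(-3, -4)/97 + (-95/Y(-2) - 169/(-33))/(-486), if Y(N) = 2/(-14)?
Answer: -1232909/777843 ≈ -1.5850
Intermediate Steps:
Y(N) = -⅐ (Y(N) = 2*(-1/14) = -⅐)
j(X, A) = 5*A (j(X, A) = A*5 = 5*A)
j(-3, -4)/97 + (-95/Y(-2) - 169/(-33))/(-486) = (5*(-4))/97 + (-95/(-⅐) - 169/(-33))/(-486) = -20*1/97 + (-95*(-7) - 169*(-1/33))*(-1/486) = -20/97 + (665 + 169/33)*(-1/486) = -20/97 + (22114/33)*(-1/486) = -20/97 - 11057/8019 = -1232909/777843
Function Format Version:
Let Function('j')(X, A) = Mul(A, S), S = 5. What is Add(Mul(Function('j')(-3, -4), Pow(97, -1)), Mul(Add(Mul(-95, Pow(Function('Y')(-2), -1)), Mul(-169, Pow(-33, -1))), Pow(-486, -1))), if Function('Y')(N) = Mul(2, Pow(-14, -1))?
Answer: Rational(-1232909, 777843) ≈ -1.5850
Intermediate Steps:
Function('Y')(N) = Rational(-1, 7) (Function('Y')(N) = Mul(2, Rational(-1, 14)) = Rational(-1, 7))
Function('j')(X, A) = Mul(5, A) (Function('j')(X, A) = Mul(A, 5) = Mul(5, A))
Add(Mul(Function('j')(-3, -4), Pow(97, -1)), Mul(Add(Mul(-95, Pow(Function('Y')(-2), -1)), Mul(-169, Pow(-33, -1))), Pow(-486, -1))) = Add(Mul(Mul(5, -4), Pow(97, -1)), Mul(Add(Mul(-95, Pow(Rational(-1, 7), -1)), Mul(-169, Pow(-33, -1))), Pow(-486, -1))) = Add(Mul(-20, Rational(1, 97)), Mul(Add(Mul(-95, -7), Mul(-169, Rational(-1, 33))), Rational(-1, 486))) = Add(Rational(-20, 97), Mul(Add(665, Rational(169, 33)), Rational(-1, 486))) = Add(Rational(-20, 97), Mul(Rational(22114, 33), Rational(-1, 486))) = Add(Rational(-20, 97), Rational(-11057, 8019)) = Rational(-1232909, 777843)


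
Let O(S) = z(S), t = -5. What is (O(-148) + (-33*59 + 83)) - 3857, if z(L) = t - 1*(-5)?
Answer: -5721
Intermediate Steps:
z(L) = 0 (z(L) = -5 - 1*(-5) = -5 + 5 = 0)
O(S) = 0
(O(-148) + (-33*59 + 83)) - 3857 = (0 + (-33*59 + 83)) - 3857 = (0 + (-1947 + 83)) - 3857 = (0 - 1864) - 3857 = -1864 - 3857 = -5721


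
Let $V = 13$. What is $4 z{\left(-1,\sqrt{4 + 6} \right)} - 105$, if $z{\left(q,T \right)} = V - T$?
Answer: $-53 - 4 \sqrt{10} \approx -65.649$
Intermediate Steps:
$z{\left(q,T \right)} = 13 - T$
$4 z{\left(-1,\sqrt{4 + 6} \right)} - 105 = 4 \left(13 - \sqrt{4 + 6}\right) - 105 = 4 \left(13 - \sqrt{10}\right) - 105 = \left(52 - 4 \sqrt{10}\right) - 105 = -53 - 4 \sqrt{10}$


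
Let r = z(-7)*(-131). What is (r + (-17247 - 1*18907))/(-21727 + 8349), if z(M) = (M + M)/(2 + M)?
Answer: 91302/33445 ≈ 2.7299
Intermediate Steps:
z(M) = 2*M/(2 + M) (z(M) = (2*M)/(2 + M) = 2*M/(2 + M))
r = -1834/5 (r = (2*(-7)/(2 - 7))*(-131) = (2*(-7)/(-5))*(-131) = (2*(-7)*(-1/5))*(-131) = (14/5)*(-131) = -1834/5 ≈ -366.80)
(r + (-17247 - 1*18907))/(-21727 + 8349) = (-1834/5 + (-17247 - 1*18907))/(-21727 + 8349) = (-1834/5 + (-17247 - 18907))/(-13378) = (-1834/5 - 36154)*(-1/13378) = -182604/5*(-1/13378) = 91302/33445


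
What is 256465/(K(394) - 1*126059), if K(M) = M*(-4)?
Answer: -51293/25527 ≈ -2.0094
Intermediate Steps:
K(M) = -4*M
256465/(K(394) - 1*126059) = 256465/(-4*394 - 1*126059) = 256465/(-1576 - 126059) = 256465/(-127635) = 256465*(-1/127635) = -51293/25527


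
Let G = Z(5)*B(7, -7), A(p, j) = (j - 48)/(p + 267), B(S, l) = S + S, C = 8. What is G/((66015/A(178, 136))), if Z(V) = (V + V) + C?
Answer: 2464/3264075 ≈ 0.00075488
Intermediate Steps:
B(S, l) = 2*S
Z(V) = 8 + 2*V (Z(V) = (V + V) + 8 = 2*V + 8 = 8 + 2*V)
A(p, j) = (-48 + j)/(267 + p)
G = 252 (G = (8 + 2*5)*(2*7) = (8 + 10)*14 = 18*14 = 252)
G/((66015/A(178, 136))) = 252/((66015/(((-48 + 136)/(267 + 178))))) = 252/((66015/((88/445)))) = 252/((66015/(((1/445)*88)))) = 252/((66015/(88/445))) = 252/((66015*(445/88))) = 252/(29376675/88) = 252*(88/29376675) = 2464/3264075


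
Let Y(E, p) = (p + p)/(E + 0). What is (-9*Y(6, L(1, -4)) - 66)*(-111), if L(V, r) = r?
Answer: 5994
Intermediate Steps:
Y(E, p) = 2*p/E (Y(E, p) = (2*p)/E = 2*p/E)
(-9*Y(6, L(1, -4)) - 66)*(-111) = (-18*(-4)/6 - 66)*(-111) = (-9*(-4/3) - 66)*(-111) = (12 - 66)*(-111) = -54*(-111) = 5994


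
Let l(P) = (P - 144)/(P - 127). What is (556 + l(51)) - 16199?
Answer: -1188775/76 ≈ -15642.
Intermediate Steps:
l(P) = (-144 + P)/(-127 + P)
(556 + l(51)) - 16199 = (556 + (-144 + 51)/(-127 + 51)) - 16199 = (556 - 93/(-76)) - 16199 = (556 - 1/76*(-93)) - 16199 = (556 + 93/76) - 16199 = 42349/76 - 16199 = -1188775/76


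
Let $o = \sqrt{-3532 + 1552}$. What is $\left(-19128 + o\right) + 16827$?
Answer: $-2301 + 6 i \sqrt{55} \approx -2301.0 + 44.497 i$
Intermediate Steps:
$o = 6 i \sqrt{55}$ ($o = \sqrt{-1980} = 6 i \sqrt{55} \approx 44.497 i$)
$\left(-19128 + o\right) + 16827 = \left(-19128 + 6 i \sqrt{55}\right) + 16827 = -2301 + 6 i \sqrt{55}$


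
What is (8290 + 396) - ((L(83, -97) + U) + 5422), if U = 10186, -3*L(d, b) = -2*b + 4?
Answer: -6856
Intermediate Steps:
L(d, b) = -4/3 + 2*b/3 (L(d, b) = -(-2*b + 4)/3 = -(4 - 2*b)/3 = -4/3 + 2*b/3)
(8290 + 396) - ((L(83, -97) + U) + 5422) = (8290 + 396) - (((-4/3 + (⅔)*(-97)) + 10186) + 5422) = 8686 - (((-4/3 - 194/3) + 10186) + 5422) = 8686 - ((-66 + 10186) + 5422) = 8686 - (10120 + 5422) = 8686 - 1*15542 = 8686 - 15542 = -6856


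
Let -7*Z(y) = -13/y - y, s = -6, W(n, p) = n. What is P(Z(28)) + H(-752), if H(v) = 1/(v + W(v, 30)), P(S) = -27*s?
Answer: 243647/1504 ≈ 162.00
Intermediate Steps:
Z(y) = y/7 + 13/(7*y) (Z(y) = -(-13/y - y)/7 = -(-y - 13/y)/7 = y/7 + 13/(7*y))
P(S) = 162 (P(S) = -27*(-6) = 162)
H(v) = 1/(2*v) (H(v) = 1/(v + v) = 1/(2*v))
P(Z(28)) + H(-752) = 162 + (1/2)/(-752) = 162 + (1/2)*(-1/752) = 162 - 1/1504 = 243647/1504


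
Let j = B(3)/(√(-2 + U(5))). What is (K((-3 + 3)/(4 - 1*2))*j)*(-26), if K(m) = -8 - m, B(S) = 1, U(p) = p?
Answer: 208*√3/3 ≈ 120.09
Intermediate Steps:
j = √3/3 (j = 1/√(-2 + 5) = 1/√3 = 1*(√3/3) = √3/3 ≈ 0.57735)
(K((-3 + 3)/(4 - 1*2))*j)*(-26) = ((-8 - (-3 + 3)/(4 - 1*2))*(√3/3))*(-26) = ((-8 - 0/(4 - 2))*(√3/3))*(-26) = ((-8 - 0/2)*(√3/3))*(-26) = ((-8 - 1*0)*(√3/3))*(-26) = ((-8 + 0)*(√3/3))*(-26) = -8*√3/3*(-26) = 208*√3/3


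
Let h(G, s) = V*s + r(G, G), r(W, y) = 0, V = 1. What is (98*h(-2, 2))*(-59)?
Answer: -11564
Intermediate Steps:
h(G, s) = s (h(G, s) = 1*s + 0 = s + 0 = s)
(98*h(-2, 2))*(-59) = (98*2)*(-59) = 196*(-59) = -11564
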